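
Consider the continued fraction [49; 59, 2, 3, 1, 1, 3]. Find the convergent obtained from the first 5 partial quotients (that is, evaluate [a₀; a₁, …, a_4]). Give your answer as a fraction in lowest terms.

Collapse the nested fraction from the inside out:
Start with 1.
3 + 1/(1/1) = 3 + 1/1 = 4/1
2 + 1/(4/1) = 2 + 1/4 = 9/4
59 + 1/(9/4) = 59 + 4/9 = 535/9
49 + 1/(535/9) = 49 + 9/535 = 26224/535

26224/535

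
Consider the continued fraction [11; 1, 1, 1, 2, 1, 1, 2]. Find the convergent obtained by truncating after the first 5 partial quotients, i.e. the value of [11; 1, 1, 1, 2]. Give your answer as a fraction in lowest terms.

93/8

a_0 = 11: 11/1
a_1 = 1: 12/1
a_2 = 1: 23/2
a_3 = 1: 35/3
a_4 = 2: 93/8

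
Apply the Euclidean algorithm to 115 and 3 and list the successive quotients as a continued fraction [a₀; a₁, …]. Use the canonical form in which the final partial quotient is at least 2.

⌊115/3⌋ = 38, remainder 1
⌊3/1⌋ = 3, remainder 0

[38; 3]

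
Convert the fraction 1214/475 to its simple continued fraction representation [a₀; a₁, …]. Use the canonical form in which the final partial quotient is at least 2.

Run the Euclidean algorithm, recording each quotient:
1214 ÷ 475 → quotient 2, remainder 264
475 ÷ 264 → quotient 1, remainder 211
264 ÷ 211 → quotient 1, remainder 53
211 ÷ 53 → quotient 3, remainder 52
53 ÷ 52 → quotient 1, remainder 1
52 ÷ 1 → quotient 52, remainder 0

[2; 1, 1, 3, 1, 52]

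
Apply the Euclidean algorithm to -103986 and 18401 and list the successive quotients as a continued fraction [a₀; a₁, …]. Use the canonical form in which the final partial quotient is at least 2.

Repeatedly divide and take the remainder:
⌊-103986/18401⌋ = -6, remainder 6420
⌊18401/6420⌋ = 2, remainder 5561
⌊6420/5561⌋ = 1, remainder 859
⌊5561/859⌋ = 6, remainder 407
⌊859/407⌋ = 2, remainder 45
⌊407/45⌋ = 9, remainder 2
⌊45/2⌋ = 22, remainder 1
⌊2/1⌋ = 2, remainder 0

[-6; 2, 1, 6, 2, 9, 22, 2]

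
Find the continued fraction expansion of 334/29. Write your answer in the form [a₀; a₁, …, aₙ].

⌊334/29⌋ = 11, remainder 15
⌊29/15⌋ = 1, remainder 14
⌊15/14⌋ = 1, remainder 1
⌊14/1⌋ = 14, remainder 0

[11; 1, 1, 14]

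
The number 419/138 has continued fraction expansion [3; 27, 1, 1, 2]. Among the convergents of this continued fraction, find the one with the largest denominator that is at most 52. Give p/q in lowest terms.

a_0 = 3: 3/1  (≤ bound)
a_1 = 27: 82/27  (≤ bound)
a_2 = 1: 85/28  (≤ bound)
a_3 = 1: 167/55  (> 52, stop)

85/28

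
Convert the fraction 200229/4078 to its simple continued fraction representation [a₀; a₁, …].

⌊200229/4078⌋ = 49, remainder 407
⌊4078/407⌋ = 10, remainder 8
⌊407/8⌋ = 50, remainder 7
⌊8/7⌋ = 1, remainder 1
⌊7/1⌋ = 7, remainder 0

[49; 10, 50, 1, 7]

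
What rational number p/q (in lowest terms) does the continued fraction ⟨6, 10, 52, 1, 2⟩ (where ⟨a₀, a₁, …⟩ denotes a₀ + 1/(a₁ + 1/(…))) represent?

Work from the innermost term outward:
Start with 2.
1 + 1/(2/1) = 1 + 1/2 = 3/2
52 + 1/(3/2) = 52 + 2/3 = 158/3
10 + 1/(158/3) = 10 + 3/158 = 1583/158
6 + 1/(1583/158) = 6 + 158/1583 = 9656/1583

9656/1583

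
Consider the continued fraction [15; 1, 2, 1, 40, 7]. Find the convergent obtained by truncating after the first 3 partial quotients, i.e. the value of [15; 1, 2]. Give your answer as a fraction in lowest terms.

47/3

a_0 = 15: 15/1
a_1 = 1: 16/1
a_2 = 2: 47/3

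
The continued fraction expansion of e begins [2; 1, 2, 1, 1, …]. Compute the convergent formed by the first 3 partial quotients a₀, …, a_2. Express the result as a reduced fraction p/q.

8/3

a_0 = 2: 2/1
a_1 = 1: 3/1
a_2 = 2: 8/3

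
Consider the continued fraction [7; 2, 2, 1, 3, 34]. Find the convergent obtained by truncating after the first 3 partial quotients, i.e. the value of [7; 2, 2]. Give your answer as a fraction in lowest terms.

Start with 2.
2 + 1/(2/1) = 2 + 1/2 = 5/2
7 + 1/(5/2) = 7 + 2/5 = 37/5

37/5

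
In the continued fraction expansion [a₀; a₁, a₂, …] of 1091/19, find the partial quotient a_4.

2

1091 = 57·19 + 8, so a_0 = 57
19 = 2·8 + 3, so a_1 = 2
8 = 2·3 + 2, so a_2 = 2
3 = 1·2 + 1, so a_3 = 1
2 = 2·1 + 0, so a_4 = 2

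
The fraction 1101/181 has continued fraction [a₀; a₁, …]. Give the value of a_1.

1101 ÷ 181 → quotient 6, remainder 15
181 ÷ 15 → quotient 12, remainder 1

12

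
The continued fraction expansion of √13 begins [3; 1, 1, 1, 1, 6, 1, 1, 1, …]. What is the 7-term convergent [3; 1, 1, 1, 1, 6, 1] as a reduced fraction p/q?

Build up convergents one term at a time:
a_0 = 3: 3/1
a_1 = 1: 4/1
a_2 = 1: 7/2
a_3 = 1: 11/3
a_4 = 1: 18/5
a_5 = 6: 119/33
a_6 = 1: 137/38

137/38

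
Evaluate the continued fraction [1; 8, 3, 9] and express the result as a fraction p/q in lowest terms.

Start with 9.
3 + 1/(9/1) = 3 + 1/9 = 28/9
8 + 1/(28/9) = 8 + 9/28 = 233/28
1 + 1/(233/28) = 1 + 28/233 = 261/233

261/233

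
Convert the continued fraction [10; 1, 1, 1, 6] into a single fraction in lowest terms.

213/20

a_0 = 10: 10/1
a_1 = 1: 11/1
a_2 = 1: 21/2
a_3 = 1: 32/3
a_4 = 6: 213/20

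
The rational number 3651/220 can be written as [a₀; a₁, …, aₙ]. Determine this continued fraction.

Repeatedly divide and take the remainder:
⌊3651/220⌋ = 16, remainder 131
⌊220/131⌋ = 1, remainder 89
⌊131/89⌋ = 1, remainder 42
⌊89/42⌋ = 2, remainder 5
⌊42/5⌋ = 8, remainder 2
⌊5/2⌋ = 2, remainder 1
⌊2/1⌋ = 2, remainder 0

[16; 1, 1, 2, 8, 2, 2]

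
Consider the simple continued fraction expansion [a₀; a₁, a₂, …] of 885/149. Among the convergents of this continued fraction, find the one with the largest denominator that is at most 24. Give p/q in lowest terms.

List convergents until the denominator exceeds the bound:
a_0 = 5: 5/1  (≤ bound)
a_1 = 1: 6/1  (≤ bound)
a_2 = 15: 95/16  (≤ bound)
a_3 = 1: 101/17  (≤ bound)
a_4 = 1: 196/33  (> 24, stop)

101/17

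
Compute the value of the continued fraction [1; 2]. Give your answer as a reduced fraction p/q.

Start with 2.
1 + 1/(2/1) = 1 + 1/2 = 3/2

3/2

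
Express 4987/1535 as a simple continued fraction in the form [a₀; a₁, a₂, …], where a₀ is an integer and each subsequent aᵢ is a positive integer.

[3; 4, 54, 1, 1, 3]

Apply division with remainder until the remainder is 0:
⌊4987/1535⌋ = 3, remainder 382
⌊1535/382⌋ = 4, remainder 7
⌊382/7⌋ = 54, remainder 4
⌊7/4⌋ = 1, remainder 3
⌊4/3⌋ = 1, remainder 1
⌊3/1⌋ = 3, remainder 0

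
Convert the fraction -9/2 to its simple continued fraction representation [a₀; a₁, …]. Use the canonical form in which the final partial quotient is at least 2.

[-5; 2]

⌊-9/2⌋ = -5, remainder 1
⌊2/1⌋ = 2, remainder 0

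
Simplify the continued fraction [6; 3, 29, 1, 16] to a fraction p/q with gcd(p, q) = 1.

9773/1544

Starting at the tail and folding back:
Start with 16.
1 + 1/(16/1) = 1 + 1/16 = 17/16
29 + 1/(17/16) = 29 + 16/17 = 509/17
3 + 1/(509/17) = 3 + 17/509 = 1544/509
6 + 1/(1544/509) = 6 + 509/1544 = 9773/1544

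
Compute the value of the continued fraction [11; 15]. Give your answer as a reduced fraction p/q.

166/15

a_0 = 11: 11/1
a_1 = 15: 166/15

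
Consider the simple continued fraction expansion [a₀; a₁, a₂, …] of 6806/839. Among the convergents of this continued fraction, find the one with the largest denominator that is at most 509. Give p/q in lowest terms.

1955/241

a_0 = 8: 8/1  (≤ bound)
a_1 = 8: 65/8  (≤ bound)
a_2 = 1: 73/9  (≤ bound)
a_3 = 12: 941/116  (≤ bound)
a_4 = 2: 1955/241  (≤ bound)
a_5 = 3: 6806/839  (> 509, stop)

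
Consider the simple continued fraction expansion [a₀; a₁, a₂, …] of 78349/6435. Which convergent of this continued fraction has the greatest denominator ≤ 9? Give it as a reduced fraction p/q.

List convergents until the denominator exceeds the bound:
a_0 = 12: 12/1  (≤ bound)
a_1 = 5: 61/5  (≤ bound)
a_2 = 1: 73/6  (≤ bound)
a_3 = 2: 207/17  (> 9, stop)

73/6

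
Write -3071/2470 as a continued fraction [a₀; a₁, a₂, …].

⌊-3071/2470⌋ = -2, remainder 1869
⌊2470/1869⌋ = 1, remainder 601
⌊1869/601⌋ = 3, remainder 66
⌊601/66⌋ = 9, remainder 7
⌊66/7⌋ = 9, remainder 3
⌊7/3⌋ = 2, remainder 1
⌊3/1⌋ = 3, remainder 0

[-2; 1, 3, 9, 9, 2, 3]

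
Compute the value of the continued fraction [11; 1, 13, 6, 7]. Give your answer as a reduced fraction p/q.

Start with 7.
6 + 1/(7/1) = 6 + 1/7 = 43/7
13 + 1/(43/7) = 13 + 7/43 = 566/43
1 + 1/(566/43) = 1 + 43/566 = 609/566
11 + 1/(609/566) = 11 + 566/609 = 7265/609

7265/609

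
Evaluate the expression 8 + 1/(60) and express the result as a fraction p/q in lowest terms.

Compute successive convergents:
a_0 = 8: 8/1
a_1 = 60: 481/60

481/60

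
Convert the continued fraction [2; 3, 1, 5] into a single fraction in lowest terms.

Starting at the tail and folding back:
Start with 5.
1 + 1/(5/1) = 1 + 1/5 = 6/5
3 + 1/(6/5) = 3 + 5/6 = 23/6
2 + 1/(23/6) = 2 + 6/23 = 52/23

52/23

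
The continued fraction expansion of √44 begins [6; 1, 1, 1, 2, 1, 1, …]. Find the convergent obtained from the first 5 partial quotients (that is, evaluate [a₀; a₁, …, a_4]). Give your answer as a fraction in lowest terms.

53/8

Start with 2.
1 + 1/(2/1) = 1 + 1/2 = 3/2
1 + 1/(3/2) = 1 + 2/3 = 5/3
1 + 1/(5/3) = 1 + 3/5 = 8/5
6 + 1/(8/5) = 6 + 5/8 = 53/8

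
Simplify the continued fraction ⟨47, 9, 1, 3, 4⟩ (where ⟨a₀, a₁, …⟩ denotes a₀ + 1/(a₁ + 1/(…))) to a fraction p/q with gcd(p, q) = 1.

Use the convergent recurrence hₖ = aₖ·hₖ₋₁ + hₖ₋₂ (and likewise for the denominators kₖ):
a_0 = 47: 47/1
a_1 = 9: 424/9
a_2 = 1: 471/10
a_3 = 3: 1837/39
a_4 = 4: 7819/166

7819/166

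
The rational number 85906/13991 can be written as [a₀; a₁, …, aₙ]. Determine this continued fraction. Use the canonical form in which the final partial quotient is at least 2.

Apply division with remainder until the remainder is 0:
85906 ÷ 13991 → quotient 6, remainder 1960
13991 ÷ 1960 → quotient 7, remainder 271
1960 ÷ 271 → quotient 7, remainder 63
271 ÷ 63 → quotient 4, remainder 19
63 ÷ 19 → quotient 3, remainder 6
19 ÷ 6 → quotient 3, remainder 1
6 ÷ 1 → quotient 6, remainder 0

[6; 7, 7, 4, 3, 3, 6]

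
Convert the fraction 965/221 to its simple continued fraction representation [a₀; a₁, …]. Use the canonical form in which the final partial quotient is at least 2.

965 ÷ 221 → quotient 4, remainder 81
221 ÷ 81 → quotient 2, remainder 59
81 ÷ 59 → quotient 1, remainder 22
59 ÷ 22 → quotient 2, remainder 15
22 ÷ 15 → quotient 1, remainder 7
15 ÷ 7 → quotient 2, remainder 1
7 ÷ 1 → quotient 7, remainder 0

[4; 2, 1, 2, 1, 2, 7]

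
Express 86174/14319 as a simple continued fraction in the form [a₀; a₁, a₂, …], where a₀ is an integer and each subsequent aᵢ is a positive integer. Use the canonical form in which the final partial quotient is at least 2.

86174 = 6·14319 + 260, so a_0 = 6
14319 = 55·260 + 19, so a_1 = 55
260 = 13·19 + 13, so a_2 = 13
19 = 1·13 + 6, so a_3 = 1
13 = 2·6 + 1, so a_4 = 2
6 = 6·1 + 0, so a_5 = 6

[6; 55, 13, 1, 2, 6]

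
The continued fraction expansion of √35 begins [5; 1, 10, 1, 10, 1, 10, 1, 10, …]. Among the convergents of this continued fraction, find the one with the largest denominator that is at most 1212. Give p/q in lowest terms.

List convergents until the denominator exceeds the bound:
a_0 = 5: 5/1  (≤ bound)
a_1 = 1: 6/1  (≤ bound)
a_2 = 10: 65/11  (≤ bound)
a_3 = 1: 71/12  (≤ bound)
a_4 = 10: 775/131  (≤ bound)
a_5 = 1: 846/143  (≤ bound)
a_6 = 10: 9235/1561  (> 1212, stop)

846/143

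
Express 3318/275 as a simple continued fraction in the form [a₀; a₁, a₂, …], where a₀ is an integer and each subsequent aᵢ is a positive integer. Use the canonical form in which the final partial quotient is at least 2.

3318 ÷ 275 → quotient 12, remainder 18
275 ÷ 18 → quotient 15, remainder 5
18 ÷ 5 → quotient 3, remainder 3
5 ÷ 3 → quotient 1, remainder 2
3 ÷ 2 → quotient 1, remainder 1
2 ÷ 1 → quotient 2, remainder 0

[12; 15, 3, 1, 1, 2]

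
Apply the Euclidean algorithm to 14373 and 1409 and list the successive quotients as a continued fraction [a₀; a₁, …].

[10; 4, 1, 46, 6]

14373 ÷ 1409 → quotient 10, remainder 283
1409 ÷ 283 → quotient 4, remainder 277
283 ÷ 277 → quotient 1, remainder 6
277 ÷ 6 → quotient 46, remainder 1
6 ÷ 1 → quotient 6, remainder 0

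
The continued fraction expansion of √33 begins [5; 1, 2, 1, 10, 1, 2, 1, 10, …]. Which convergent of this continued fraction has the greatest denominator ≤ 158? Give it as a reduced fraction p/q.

787/137

List convergents until the denominator exceeds the bound:
a_0 = 5: 5/1  (≤ bound)
a_1 = 1: 6/1  (≤ bound)
a_2 = 2: 17/3  (≤ bound)
a_3 = 1: 23/4  (≤ bound)
a_4 = 10: 247/43  (≤ bound)
a_5 = 1: 270/47  (≤ bound)
a_6 = 2: 787/137  (≤ bound)
a_7 = 1: 1057/184  (> 158, stop)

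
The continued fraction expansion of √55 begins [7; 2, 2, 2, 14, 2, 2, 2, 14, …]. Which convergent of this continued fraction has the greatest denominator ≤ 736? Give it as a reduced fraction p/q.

2655/358

a_0 = 7: 7/1  (≤ bound)
a_1 = 2: 15/2  (≤ bound)
a_2 = 2: 37/5  (≤ bound)
a_3 = 2: 89/12  (≤ bound)
a_4 = 14: 1283/173  (≤ bound)
a_5 = 2: 2655/358  (≤ bound)
a_6 = 2: 6593/889  (> 736, stop)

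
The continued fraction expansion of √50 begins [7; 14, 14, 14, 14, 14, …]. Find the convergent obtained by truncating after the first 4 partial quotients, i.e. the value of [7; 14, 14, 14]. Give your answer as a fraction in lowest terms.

19601/2772

a_0 = 7: 7/1
a_1 = 14: 99/14
a_2 = 14: 1393/197
a_3 = 14: 19601/2772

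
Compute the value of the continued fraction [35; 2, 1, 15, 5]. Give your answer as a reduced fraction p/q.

8411/238

a_0 = 35: 35/1
a_1 = 2: 71/2
a_2 = 1: 106/3
a_3 = 15: 1661/47
a_4 = 5: 8411/238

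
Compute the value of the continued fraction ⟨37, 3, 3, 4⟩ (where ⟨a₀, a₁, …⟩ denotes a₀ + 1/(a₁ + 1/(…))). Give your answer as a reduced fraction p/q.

Starting at the tail and folding back:
Start with 4.
3 + 1/(4/1) = 3 + 1/4 = 13/4
3 + 1/(13/4) = 3 + 4/13 = 43/13
37 + 1/(43/13) = 37 + 13/43 = 1604/43

1604/43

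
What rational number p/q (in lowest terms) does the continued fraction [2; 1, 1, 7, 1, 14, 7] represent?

Compute successive convergents:
a_0 = 2: 2/1
a_1 = 1: 3/1
a_2 = 1: 5/2
a_3 = 7: 38/15
a_4 = 1: 43/17
a_5 = 14: 640/253
a_6 = 7: 4523/1788

4523/1788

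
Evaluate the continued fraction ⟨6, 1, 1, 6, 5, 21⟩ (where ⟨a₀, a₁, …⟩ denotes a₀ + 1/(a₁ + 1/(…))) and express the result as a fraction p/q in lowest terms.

9283/1420

Start with 21.
5 + 1/(21/1) = 5 + 1/21 = 106/21
6 + 1/(106/21) = 6 + 21/106 = 657/106
1 + 1/(657/106) = 1 + 106/657 = 763/657
1 + 1/(763/657) = 1 + 657/763 = 1420/763
6 + 1/(1420/763) = 6 + 763/1420 = 9283/1420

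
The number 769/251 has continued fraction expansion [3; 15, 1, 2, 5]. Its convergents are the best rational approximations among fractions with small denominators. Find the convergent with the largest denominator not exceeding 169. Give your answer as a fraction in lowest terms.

a_0 = 3: 3/1  (≤ bound)
a_1 = 15: 46/15  (≤ bound)
a_2 = 1: 49/16  (≤ bound)
a_3 = 2: 144/47  (≤ bound)
a_4 = 5: 769/251  (> 169, stop)

144/47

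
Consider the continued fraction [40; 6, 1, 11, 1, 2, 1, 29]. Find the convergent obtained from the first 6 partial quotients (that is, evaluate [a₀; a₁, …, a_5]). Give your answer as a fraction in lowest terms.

Start with 2.
1 + 1/(2/1) = 1 + 1/2 = 3/2
11 + 1/(3/2) = 11 + 2/3 = 35/3
1 + 1/(35/3) = 1 + 3/35 = 38/35
6 + 1/(38/35) = 6 + 35/38 = 263/38
40 + 1/(263/38) = 40 + 38/263 = 10558/263

10558/263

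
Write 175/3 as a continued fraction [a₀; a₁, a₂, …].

Apply division with remainder until the remainder is 0:
⌊175/3⌋ = 58, remainder 1
⌊3/1⌋ = 3, remainder 0

[58; 3]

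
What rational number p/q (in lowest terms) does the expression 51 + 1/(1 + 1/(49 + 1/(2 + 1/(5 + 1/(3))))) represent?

91797/1766

a_0 = 51: 51/1
a_1 = 1: 52/1
a_2 = 49: 2599/50
a_3 = 2: 5250/101
a_4 = 5: 28849/555
a_5 = 3: 91797/1766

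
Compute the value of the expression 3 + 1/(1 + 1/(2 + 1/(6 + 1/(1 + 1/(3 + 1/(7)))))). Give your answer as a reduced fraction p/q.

2272/617

Work from the innermost term outward:
Start with 7.
3 + 1/(7/1) = 3 + 1/7 = 22/7
1 + 1/(22/7) = 1 + 7/22 = 29/22
6 + 1/(29/22) = 6 + 22/29 = 196/29
2 + 1/(196/29) = 2 + 29/196 = 421/196
1 + 1/(421/196) = 1 + 196/421 = 617/421
3 + 1/(617/421) = 3 + 421/617 = 2272/617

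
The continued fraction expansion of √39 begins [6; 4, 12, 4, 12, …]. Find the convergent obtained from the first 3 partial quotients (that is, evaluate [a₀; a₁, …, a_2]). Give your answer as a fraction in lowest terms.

Collapse the nested fraction from the inside out:
Start with 12.
4 + 1/(12/1) = 4 + 1/12 = 49/12
6 + 1/(49/12) = 6 + 12/49 = 306/49

306/49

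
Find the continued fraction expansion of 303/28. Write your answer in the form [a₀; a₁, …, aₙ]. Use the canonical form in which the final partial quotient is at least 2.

[10; 1, 4, 1, 1, 2]

303 ÷ 28 → quotient 10, remainder 23
28 ÷ 23 → quotient 1, remainder 5
23 ÷ 5 → quotient 4, remainder 3
5 ÷ 3 → quotient 1, remainder 2
3 ÷ 2 → quotient 1, remainder 1
2 ÷ 1 → quotient 2, remainder 0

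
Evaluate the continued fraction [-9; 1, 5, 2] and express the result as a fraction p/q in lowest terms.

Use the convergent recurrence hₖ = aₖ·hₖ₋₁ + hₖ₋₂ (and likewise for the denominators kₖ):
a_0 = -9: -9/1
a_1 = 1: -8/1
a_2 = 5: -49/6
a_3 = 2: -106/13

-106/13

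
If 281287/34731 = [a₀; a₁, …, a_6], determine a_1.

10

⌊281287/34731⌋ = 8, remainder 3439
⌊34731/3439⌋ = 10, remainder 341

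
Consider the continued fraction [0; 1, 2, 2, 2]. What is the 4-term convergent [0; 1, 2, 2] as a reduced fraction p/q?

Start with 2.
2 + 1/(2/1) = 2 + 1/2 = 5/2
1 + 1/(5/2) = 1 + 2/5 = 7/5
0 + 1/(7/5) = 0 + 5/7 = 5/7

5/7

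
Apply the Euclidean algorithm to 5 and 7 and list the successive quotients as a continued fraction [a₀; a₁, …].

⌊5/7⌋ = 0, remainder 5
⌊7/5⌋ = 1, remainder 2
⌊5/2⌋ = 2, remainder 1
⌊2/1⌋ = 2, remainder 0

[0; 1, 2, 2]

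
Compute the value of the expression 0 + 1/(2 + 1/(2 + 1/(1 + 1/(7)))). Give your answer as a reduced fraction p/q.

23/54

Start with 7.
1 + 1/(7/1) = 1 + 1/7 = 8/7
2 + 1/(8/7) = 2 + 7/8 = 23/8
2 + 1/(23/8) = 2 + 8/23 = 54/23
0 + 1/(54/23) = 0 + 23/54 = 23/54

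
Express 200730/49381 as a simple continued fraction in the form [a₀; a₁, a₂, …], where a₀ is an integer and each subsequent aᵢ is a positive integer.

Repeatedly divide and take the remainder:
200730 ÷ 49381 → quotient 4, remainder 3206
49381 ÷ 3206 → quotient 15, remainder 1291
3206 ÷ 1291 → quotient 2, remainder 624
1291 ÷ 624 → quotient 2, remainder 43
624 ÷ 43 → quotient 14, remainder 22
43 ÷ 22 → quotient 1, remainder 21
22 ÷ 21 → quotient 1, remainder 1
21 ÷ 1 → quotient 21, remainder 0

[4; 15, 2, 2, 14, 1, 1, 21]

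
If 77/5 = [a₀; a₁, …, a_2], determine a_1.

2

⌊77/5⌋ = 15, remainder 2
⌊5/2⌋ = 2, remainder 1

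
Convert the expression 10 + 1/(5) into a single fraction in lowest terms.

Start with 5.
10 + 1/(5/1) = 10 + 1/5 = 51/5

51/5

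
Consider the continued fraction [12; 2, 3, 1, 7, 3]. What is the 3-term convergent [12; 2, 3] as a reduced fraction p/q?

Start with 3.
2 + 1/(3/1) = 2 + 1/3 = 7/3
12 + 1/(7/3) = 12 + 3/7 = 87/7

87/7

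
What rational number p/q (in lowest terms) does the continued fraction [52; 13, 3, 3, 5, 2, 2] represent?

197417/3791

Start with 2.
2 + 1/(2/1) = 2 + 1/2 = 5/2
5 + 1/(5/2) = 5 + 2/5 = 27/5
3 + 1/(27/5) = 3 + 5/27 = 86/27
3 + 1/(86/27) = 3 + 27/86 = 285/86
13 + 1/(285/86) = 13 + 86/285 = 3791/285
52 + 1/(3791/285) = 52 + 285/3791 = 197417/3791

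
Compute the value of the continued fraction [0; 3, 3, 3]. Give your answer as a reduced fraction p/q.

Work from the innermost term outward:
Start with 3.
3 + 1/(3/1) = 3 + 1/3 = 10/3
3 + 1/(10/3) = 3 + 3/10 = 33/10
0 + 1/(33/10) = 0 + 10/33 = 10/33

10/33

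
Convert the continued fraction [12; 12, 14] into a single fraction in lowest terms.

2042/169

a_0 = 12: 12/1
a_1 = 12: 145/12
a_2 = 14: 2042/169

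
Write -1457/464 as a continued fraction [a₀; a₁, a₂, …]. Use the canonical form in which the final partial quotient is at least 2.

-1457 = -4·464 + 399, so a_0 = -4
464 = 1·399 + 65, so a_1 = 1
399 = 6·65 + 9, so a_2 = 6
65 = 7·9 + 2, so a_3 = 7
9 = 4·2 + 1, so a_4 = 4
2 = 2·1 + 0, so a_5 = 2

[-4; 1, 6, 7, 4, 2]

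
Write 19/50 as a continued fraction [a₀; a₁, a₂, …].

[0; 2, 1, 1, 1, 2, 2]

Apply division with remainder until the remainder is 0:
⌊19/50⌋ = 0, remainder 19
⌊50/19⌋ = 2, remainder 12
⌊19/12⌋ = 1, remainder 7
⌊12/7⌋ = 1, remainder 5
⌊7/5⌋ = 1, remainder 2
⌊5/2⌋ = 2, remainder 1
⌊2/1⌋ = 2, remainder 0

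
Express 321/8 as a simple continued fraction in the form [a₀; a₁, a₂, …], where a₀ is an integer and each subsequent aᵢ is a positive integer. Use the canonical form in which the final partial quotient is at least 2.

[40; 8]

Repeatedly divide and take the remainder:
321 = 40·8 + 1, so a_0 = 40
8 = 8·1 + 0, so a_1 = 8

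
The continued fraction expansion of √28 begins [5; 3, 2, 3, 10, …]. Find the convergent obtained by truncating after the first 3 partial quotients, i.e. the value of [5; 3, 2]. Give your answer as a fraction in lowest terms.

37/7

Compute successive convergents:
a_0 = 5: 5/1
a_1 = 3: 16/3
a_2 = 2: 37/7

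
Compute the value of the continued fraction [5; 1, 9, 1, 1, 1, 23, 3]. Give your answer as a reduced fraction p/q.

Start with 3.
23 + 1/(3/1) = 23 + 1/3 = 70/3
1 + 1/(70/3) = 1 + 3/70 = 73/70
1 + 1/(73/70) = 1 + 70/73 = 143/73
1 + 1/(143/73) = 1 + 73/143 = 216/143
9 + 1/(216/143) = 9 + 143/216 = 2087/216
1 + 1/(2087/216) = 1 + 216/2087 = 2303/2087
5 + 1/(2303/2087) = 5 + 2087/2303 = 13602/2303

13602/2303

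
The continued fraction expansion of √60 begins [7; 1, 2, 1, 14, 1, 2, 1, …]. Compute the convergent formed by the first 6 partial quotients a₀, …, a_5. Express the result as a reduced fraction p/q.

a_0 = 7: 7/1
a_1 = 1: 8/1
a_2 = 2: 23/3
a_3 = 1: 31/4
a_4 = 14: 457/59
a_5 = 1: 488/63

488/63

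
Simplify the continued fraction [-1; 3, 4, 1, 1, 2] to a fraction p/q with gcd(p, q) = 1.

Start with 2.
1 + 1/(2/1) = 1 + 1/2 = 3/2
1 + 1/(3/2) = 1 + 2/3 = 5/3
4 + 1/(5/3) = 4 + 3/5 = 23/5
3 + 1/(23/5) = 3 + 5/23 = 74/23
-1 + 1/(74/23) = -1 + 23/74 = -51/74

-51/74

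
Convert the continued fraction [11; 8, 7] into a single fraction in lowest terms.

Build up convergents one term at a time:
a_0 = 11: 11/1
a_1 = 8: 89/8
a_2 = 7: 634/57

634/57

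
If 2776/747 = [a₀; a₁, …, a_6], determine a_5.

2776 = 3·747 + 535, so a_0 = 3
747 = 1·535 + 212, so a_1 = 1
535 = 2·212 + 111, so a_2 = 2
212 = 1·111 + 101, so a_3 = 1
111 = 1·101 + 10, so a_4 = 1
101 = 10·10 + 1, so a_5 = 10

10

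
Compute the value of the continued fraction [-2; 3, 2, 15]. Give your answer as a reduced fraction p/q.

Start with 15.
2 + 1/(15/1) = 2 + 1/15 = 31/15
3 + 1/(31/15) = 3 + 15/31 = 108/31
-2 + 1/(108/31) = -2 + 31/108 = -185/108

-185/108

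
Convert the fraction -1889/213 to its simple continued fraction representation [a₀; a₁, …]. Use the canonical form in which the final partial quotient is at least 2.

Run the Euclidean algorithm, recording each quotient:
-1889 = -9·213 + 28, so a_0 = -9
213 = 7·28 + 17, so a_1 = 7
28 = 1·17 + 11, so a_2 = 1
17 = 1·11 + 6, so a_3 = 1
11 = 1·6 + 5, so a_4 = 1
6 = 1·5 + 1, so a_5 = 1
5 = 5·1 + 0, so a_6 = 5

[-9; 7, 1, 1, 1, 1, 5]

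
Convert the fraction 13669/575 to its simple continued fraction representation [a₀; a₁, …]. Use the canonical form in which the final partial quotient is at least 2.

[23; 1, 3, 2, 1, 1, 3, 7]

⌊13669/575⌋ = 23, remainder 444
⌊575/444⌋ = 1, remainder 131
⌊444/131⌋ = 3, remainder 51
⌊131/51⌋ = 2, remainder 29
⌊51/29⌋ = 1, remainder 22
⌊29/22⌋ = 1, remainder 7
⌊22/7⌋ = 3, remainder 1
⌊7/1⌋ = 7, remainder 0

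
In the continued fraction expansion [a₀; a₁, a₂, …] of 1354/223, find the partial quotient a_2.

Run the Euclidean algorithm, recording each quotient:
1354 = 6·223 + 16, so a_0 = 6
223 = 13·16 + 15, so a_1 = 13
16 = 1·15 + 1, so a_2 = 1

1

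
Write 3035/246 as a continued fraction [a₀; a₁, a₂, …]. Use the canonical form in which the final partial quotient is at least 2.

[12; 2, 1, 26, 1, 2]

Repeatedly divide and take the remainder:
3035 ÷ 246 → quotient 12, remainder 83
246 ÷ 83 → quotient 2, remainder 80
83 ÷ 80 → quotient 1, remainder 3
80 ÷ 3 → quotient 26, remainder 2
3 ÷ 2 → quotient 1, remainder 1
2 ÷ 1 → quotient 2, remainder 0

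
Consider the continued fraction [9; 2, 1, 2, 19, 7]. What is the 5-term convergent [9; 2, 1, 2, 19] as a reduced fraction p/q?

1453/155

Start with 19.
2 + 1/(19/1) = 2 + 1/19 = 39/19
1 + 1/(39/19) = 1 + 19/39 = 58/39
2 + 1/(58/39) = 2 + 39/58 = 155/58
9 + 1/(155/58) = 9 + 58/155 = 1453/155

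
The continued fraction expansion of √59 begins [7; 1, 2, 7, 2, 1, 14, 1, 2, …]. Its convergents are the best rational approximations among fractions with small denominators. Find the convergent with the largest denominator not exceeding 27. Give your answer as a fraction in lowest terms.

List convergents until the denominator exceeds the bound:
a_0 = 7: 7/1  (≤ bound)
a_1 = 1: 8/1  (≤ bound)
a_2 = 2: 23/3  (≤ bound)
a_3 = 7: 169/22  (≤ bound)
a_4 = 2: 361/47  (> 27, stop)

169/22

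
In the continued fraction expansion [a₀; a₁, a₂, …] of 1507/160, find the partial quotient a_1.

2

1507 = 9·160 + 67, so a_0 = 9
160 = 2·67 + 26, so a_1 = 2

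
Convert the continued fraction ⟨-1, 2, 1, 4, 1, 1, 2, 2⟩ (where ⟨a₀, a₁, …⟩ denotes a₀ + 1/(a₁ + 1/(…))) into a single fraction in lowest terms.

Use the convergent recurrence hₖ = aₖ·hₖ₋₁ + hₖ₋₂ (and likewise for the denominators kₖ):
a_0 = -1: -1/1
a_1 = 2: -1/2
a_2 = 1: -2/3
a_3 = 4: -9/14
a_4 = 1: -11/17
a_5 = 1: -20/31
a_6 = 2: -51/79
a_7 = 2: -122/189

-122/189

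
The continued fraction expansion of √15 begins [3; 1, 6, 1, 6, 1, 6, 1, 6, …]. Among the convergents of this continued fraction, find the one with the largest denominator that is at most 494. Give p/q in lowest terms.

a_0 = 3: 3/1  (≤ bound)
a_1 = 1: 4/1  (≤ bound)
a_2 = 6: 27/7  (≤ bound)
a_3 = 1: 31/8  (≤ bound)
a_4 = 6: 213/55  (≤ bound)
a_5 = 1: 244/63  (≤ bound)
a_6 = 6: 1677/433  (≤ bound)
a_7 = 1: 1921/496  (> 494, stop)

1677/433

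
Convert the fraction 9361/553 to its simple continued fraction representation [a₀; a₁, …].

Run the Euclidean algorithm, recording each quotient:
9361 ÷ 553 → quotient 16, remainder 513
553 ÷ 513 → quotient 1, remainder 40
513 ÷ 40 → quotient 12, remainder 33
40 ÷ 33 → quotient 1, remainder 7
33 ÷ 7 → quotient 4, remainder 5
7 ÷ 5 → quotient 1, remainder 2
5 ÷ 2 → quotient 2, remainder 1
2 ÷ 1 → quotient 2, remainder 0

[16; 1, 12, 1, 4, 1, 2, 2]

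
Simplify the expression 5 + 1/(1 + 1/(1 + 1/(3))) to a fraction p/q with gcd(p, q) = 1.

Start with 3.
1 + 1/(3/1) = 1 + 1/3 = 4/3
1 + 1/(4/3) = 1 + 3/4 = 7/4
5 + 1/(7/4) = 5 + 4/7 = 39/7

39/7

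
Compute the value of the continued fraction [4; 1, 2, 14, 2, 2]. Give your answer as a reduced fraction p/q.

1033/221

Start with 2.
2 + 1/(2/1) = 2 + 1/2 = 5/2
14 + 1/(5/2) = 14 + 2/5 = 72/5
2 + 1/(72/5) = 2 + 5/72 = 149/72
1 + 1/(149/72) = 1 + 72/149 = 221/149
4 + 1/(221/149) = 4 + 149/221 = 1033/221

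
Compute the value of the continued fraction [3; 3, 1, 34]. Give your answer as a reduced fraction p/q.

452/139

Start with 34.
1 + 1/(34/1) = 1 + 1/34 = 35/34
3 + 1/(35/34) = 3 + 34/35 = 139/35
3 + 1/(139/35) = 3 + 35/139 = 452/139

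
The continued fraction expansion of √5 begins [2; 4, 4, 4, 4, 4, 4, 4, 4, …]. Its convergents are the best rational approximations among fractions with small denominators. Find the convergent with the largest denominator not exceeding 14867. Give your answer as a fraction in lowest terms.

12238/5473

a_0 = 2: 2/1  (≤ bound)
a_1 = 4: 9/4  (≤ bound)
a_2 = 4: 38/17  (≤ bound)
a_3 = 4: 161/72  (≤ bound)
a_4 = 4: 682/305  (≤ bound)
a_5 = 4: 2889/1292  (≤ bound)
a_6 = 4: 12238/5473  (≤ bound)
a_7 = 4: 51841/23184  (> 14867, stop)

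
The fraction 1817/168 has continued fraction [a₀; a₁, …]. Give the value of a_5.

⌊1817/168⌋ = 10, remainder 137
⌊168/137⌋ = 1, remainder 31
⌊137/31⌋ = 4, remainder 13
⌊31/13⌋ = 2, remainder 5
⌊13/5⌋ = 2, remainder 3
⌊5/3⌋ = 1, remainder 2

1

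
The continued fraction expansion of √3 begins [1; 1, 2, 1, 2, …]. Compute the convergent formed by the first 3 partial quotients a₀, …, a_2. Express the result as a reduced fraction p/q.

a_0 = 1: 1/1
a_1 = 1: 2/1
a_2 = 2: 5/3

5/3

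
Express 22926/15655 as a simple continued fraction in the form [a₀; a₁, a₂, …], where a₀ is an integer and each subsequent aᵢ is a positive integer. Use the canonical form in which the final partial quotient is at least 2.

[1; 2, 6, 1, 1, 7, 8, 9]

22926 ÷ 15655 → quotient 1, remainder 7271
15655 ÷ 7271 → quotient 2, remainder 1113
7271 ÷ 1113 → quotient 6, remainder 593
1113 ÷ 593 → quotient 1, remainder 520
593 ÷ 520 → quotient 1, remainder 73
520 ÷ 73 → quotient 7, remainder 9
73 ÷ 9 → quotient 8, remainder 1
9 ÷ 1 → quotient 9, remainder 0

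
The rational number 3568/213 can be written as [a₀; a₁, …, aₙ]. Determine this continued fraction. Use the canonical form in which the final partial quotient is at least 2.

Repeatedly divide and take the remainder:
3568 = 16·213 + 160, so a_0 = 16
213 = 1·160 + 53, so a_1 = 1
160 = 3·53 + 1, so a_2 = 3
53 = 53·1 + 0, so a_3 = 53

[16; 1, 3, 53]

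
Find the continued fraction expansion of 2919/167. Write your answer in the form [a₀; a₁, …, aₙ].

Apply division with remainder until the remainder is 0:
2919 = 17·167 + 80, so a_0 = 17
167 = 2·80 + 7, so a_1 = 2
80 = 11·7 + 3, so a_2 = 11
7 = 2·3 + 1, so a_3 = 2
3 = 3·1 + 0, so a_4 = 3

[17; 2, 11, 2, 3]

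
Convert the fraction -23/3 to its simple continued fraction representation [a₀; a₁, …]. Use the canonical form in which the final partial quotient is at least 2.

Repeatedly divide and take the remainder:
-23 ÷ 3 → quotient -8, remainder 1
3 ÷ 1 → quotient 3, remainder 0

[-8; 3]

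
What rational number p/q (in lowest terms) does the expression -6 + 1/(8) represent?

-47/8

Starting at the tail and folding back:
Start with 8.
-6 + 1/(8/1) = -6 + 1/8 = -47/8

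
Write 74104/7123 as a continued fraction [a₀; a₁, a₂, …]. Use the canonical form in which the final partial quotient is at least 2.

Apply division with remainder until the remainder is 0:
74104 ÷ 7123 → quotient 10, remainder 2874
7123 ÷ 2874 → quotient 2, remainder 1375
2874 ÷ 1375 → quotient 2, remainder 124
1375 ÷ 124 → quotient 11, remainder 11
124 ÷ 11 → quotient 11, remainder 3
11 ÷ 3 → quotient 3, remainder 2
3 ÷ 2 → quotient 1, remainder 1
2 ÷ 1 → quotient 2, remainder 0

[10; 2, 2, 11, 11, 3, 1, 2]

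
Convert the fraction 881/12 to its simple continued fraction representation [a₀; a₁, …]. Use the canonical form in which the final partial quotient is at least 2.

[73; 2, 2, 2]

⌊881/12⌋ = 73, remainder 5
⌊12/5⌋ = 2, remainder 2
⌊5/2⌋ = 2, remainder 1
⌊2/1⌋ = 2, remainder 0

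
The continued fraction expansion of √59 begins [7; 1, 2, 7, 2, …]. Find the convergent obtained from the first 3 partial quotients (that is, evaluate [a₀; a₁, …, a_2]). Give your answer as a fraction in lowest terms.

a_0 = 7: 7/1
a_1 = 1: 8/1
a_2 = 2: 23/3

23/3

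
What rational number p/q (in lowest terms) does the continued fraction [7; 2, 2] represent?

Start with 2.
2 + 1/(2/1) = 2 + 1/2 = 5/2
7 + 1/(5/2) = 7 + 2/5 = 37/5

37/5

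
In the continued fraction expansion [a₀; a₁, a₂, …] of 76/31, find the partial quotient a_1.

76 ÷ 31 → quotient 2, remainder 14
31 ÷ 14 → quotient 2, remainder 3

2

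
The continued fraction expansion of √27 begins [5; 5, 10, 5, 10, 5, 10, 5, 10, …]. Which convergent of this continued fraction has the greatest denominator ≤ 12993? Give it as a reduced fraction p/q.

a_0 = 5: 5/1  (≤ bound)
a_1 = 5: 26/5  (≤ bound)
a_2 = 10: 265/51  (≤ bound)
a_3 = 5: 1351/260  (≤ bound)
a_4 = 10: 13775/2651  (≤ bound)
a_5 = 5: 70226/13515  (> 12993, stop)

13775/2651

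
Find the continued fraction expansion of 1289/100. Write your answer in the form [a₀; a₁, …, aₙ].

Repeatedly divide and take the remainder:
⌊1289/100⌋ = 12, remainder 89
⌊100/89⌋ = 1, remainder 11
⌊89/11⌋ = 8, remainder 1
⌊11/1⌋ = 11, remainder 0

[12; 1, 8, 11]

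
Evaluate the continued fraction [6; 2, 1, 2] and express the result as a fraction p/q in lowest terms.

Start with 2.
1 + 1/(2/1) = 1 + 1/2 = 3/2
2 + 1/(3/2) = 2 + 2/3 = 8/3
6 + 1/(8/3) = 6 + 3/8 = 51/8

51/8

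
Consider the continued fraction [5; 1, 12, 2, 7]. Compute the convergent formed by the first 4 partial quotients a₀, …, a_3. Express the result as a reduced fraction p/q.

Use the convergent recurrence hₖ = aₖ·hₖ₋₁ + hₖ₋₂ (and likewise for the denominators kₖ):
a_0 = 5: 5/1
a_1 = 1: 6/1
a_2 = 12: 77/13
a_3 = 2: 160/27

160/27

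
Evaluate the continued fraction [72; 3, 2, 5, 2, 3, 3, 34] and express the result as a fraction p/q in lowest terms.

2340941/32383

a_0 = 72: 72/1
a_1 = 3: 217/3
a_2 = 2: 506/7
a_3 = 5: 2747/38
a_4 = 2: 6000/83
a_5 = 3: 20747/287
a_6 = 3: 68241/944
a_7 = 34: 2340941/32383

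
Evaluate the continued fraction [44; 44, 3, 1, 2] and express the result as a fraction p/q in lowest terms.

21439/487

Start with 2.
1 + 1/(2/1) = 1 + 1/2 = 3/2
3 + 1/(3/2) = 3 + 2/3 = 11/3
44 + 1/(11/3) = 44 + 3/11 = 487/11
44 + 1/(487/11) = 44 + 11/487 = 21439/487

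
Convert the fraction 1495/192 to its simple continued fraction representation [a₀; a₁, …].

[7; 1, 3, 1, 2, 6, 2]

Repeatedly divide and take the remainder:
1495 ÷ 192 → quotient 7, remainder 151
192 ÷ 151 → quotient 1, remainder 41
151 ÷ 41 → quotient 3, remainder 28
41 ÷ 28 → quotient 1, remainder 13
28 ÷ 13 → quotient 2, remainder 2
13 ÷ 2 → quotient 6, remainder 1
2 ÷ 1 → quotient 2, remainder 0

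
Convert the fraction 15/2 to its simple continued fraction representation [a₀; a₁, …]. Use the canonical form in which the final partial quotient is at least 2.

[7; 2]

15 = 7·2 + 1, so a_0 = 7
2 = 2·1 + 0, so a_1 = 2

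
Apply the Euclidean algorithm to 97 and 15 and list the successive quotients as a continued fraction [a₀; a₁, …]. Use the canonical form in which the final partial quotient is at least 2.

⌊97/15⌋ = 6, remainder 7
⌊15/7⌋ = 2, remainder 1
⌊7/1⌋ = 7, remainder 0

[6; 2, 7]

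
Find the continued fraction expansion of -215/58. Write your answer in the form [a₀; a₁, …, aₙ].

Repeatedly divide and take the remainder:
-215 ÷ 58 → quotient -4, remainder 17
58 ÷ 17 → quotient 3, remainder 7
17 ÷ 7 → quotient 2, remainder 3
7 ÷ 3 → quotient 2, remainder 1
3 ÷ 1 → quotient 3, remainder 0

[-4; 3, 2, 2, 3]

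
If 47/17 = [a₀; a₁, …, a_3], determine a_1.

⌊47/17⌋ = 2, remainder 13
⌊17/13⌋ = 1, remainder 4

1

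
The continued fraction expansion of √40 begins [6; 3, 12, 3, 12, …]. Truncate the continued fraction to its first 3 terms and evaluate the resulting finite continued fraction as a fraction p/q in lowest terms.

a_0 = 6: 6/1
a_1 = 3: 19/3
a_2 = 12: 234/37

234/37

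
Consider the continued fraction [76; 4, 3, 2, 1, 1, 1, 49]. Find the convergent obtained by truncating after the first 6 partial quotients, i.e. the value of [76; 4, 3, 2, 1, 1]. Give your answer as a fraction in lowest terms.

5565/73

a_0 = 76: 76/1
a_1 = 4: 305/4
a_2 = 3: 991/13
a_3 = 2: 2287/30
a_4 = 1: 3278/43
a_5 = 1: 5565/73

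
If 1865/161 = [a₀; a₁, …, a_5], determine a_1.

1

1865 = 11·161 + 94, so a_0 = 11
161 = 1·94 + 67, so a_1 = 1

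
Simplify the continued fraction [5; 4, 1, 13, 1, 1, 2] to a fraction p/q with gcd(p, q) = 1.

Start with 2.
1 + 1/(2/1) = 1 + 1/2 = 3/2
1 + 1/(3/2) = 1 + 2/3 = 5/3
13 + 1/(5/3) = 13 + 3/5 = 68/5
1 + 1/(68/5) = 1 + 5/68 = 73/68
4 + 1/(73/68) = 4 + 68/73 = 360/73
5 + 1/(360/73) = 5 + 73/360 = 1873/360

1873/360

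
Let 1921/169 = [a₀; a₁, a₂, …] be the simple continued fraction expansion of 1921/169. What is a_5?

1921 = 11·169 + 62, so a_0 = 11
169 = 2·62 + 45, so a_1 = 2
62 = 1·45 + 17, so a_2 = 1
45 = 2·17 + 11, so a_3 = 2
17 = 1·11 + 6, so a_4 = 1
11 = 1·6 + 5, so a_5 = 1

1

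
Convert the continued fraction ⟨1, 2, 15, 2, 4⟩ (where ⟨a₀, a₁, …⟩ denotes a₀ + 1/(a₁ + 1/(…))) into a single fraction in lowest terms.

426/287

Start with 4.
2 + 1/(4/1) = 2 + 1/4 = 9/4
15 + 1/(9/4) = 15 + 4/9 = 139/9
2 + 1/(139/9) = 2 + 9/139 = 287/139
1 + 1/(287/139) = 1 + 139/287 = 426/287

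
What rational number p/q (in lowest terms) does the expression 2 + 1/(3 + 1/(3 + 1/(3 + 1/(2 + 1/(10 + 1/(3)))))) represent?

5653/2455

Starting at the tail and folding back:
Start with 3.
10 + 1/(3/1) = 10 + 1/3 = 31/3
2 + 1/(31/3) = 2 + 3/31 = 65/31
3 + 1/(65/31) = 3 + 31/65 = 226/65
3 + 1/(226/65) = 3 + 65/226 = 743/226
3 + 1/(743/226) = 3 + 226/743 = 2455/743
2 + 1/(2455/743) = 2 + 743/2455 = 5653/2455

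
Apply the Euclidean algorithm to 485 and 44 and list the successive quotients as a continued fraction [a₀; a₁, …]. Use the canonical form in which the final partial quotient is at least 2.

⌊485/44⌋ = 11, remainder 1
⌊44/1⌋ = 44, remainder 0

[11; 44]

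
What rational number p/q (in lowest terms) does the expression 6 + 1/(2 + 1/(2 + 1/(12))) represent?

Work from the innermost term outward:
Start with 12.
2 + 1/(12/1) = 2 + 1/12 = 25/12
2 + 1/(25/12) = 2 + 12/25 = 62/25
6 + 1/(62/25) = 6 + 25/62 = 397/62

397/62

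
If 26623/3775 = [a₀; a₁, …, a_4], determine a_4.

26623 ÷ 3775 → quotient 7, remainder 198
3775 ÷ 198 → quotient 19, remainder 13
198 ÷ 13 → quotient 15, remainder 3
13 ÷ 3 → quotient 4, remainder 1
3 ÷ 1 → quotient 3, remainder 0

3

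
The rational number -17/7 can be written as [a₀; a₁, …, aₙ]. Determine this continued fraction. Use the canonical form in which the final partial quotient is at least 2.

Run the Euclidean algorithm, recording each quotient:
⌊-17/7⌋ = -3, remainder 4
⌊7/4⌋ = 1, remainder 3
⌊4/3⌋ = 1, remainder 1
⌊3/1⌋ = 3, remainder 0

[-3; 1, 1, 3]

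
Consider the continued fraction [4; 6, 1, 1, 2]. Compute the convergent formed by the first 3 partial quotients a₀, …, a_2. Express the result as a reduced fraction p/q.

29/7

Start with 1.
6 + 1/(1/1) = 6 + 1/1 = 7/1
4 + 1/(7/1) = 4 + 1/7 = 29/7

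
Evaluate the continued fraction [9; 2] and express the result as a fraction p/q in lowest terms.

19/2

Work from the innermost term outward:
Start with 2.
9 + 1/(2/1) = 9 + 1/2 = 19/2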